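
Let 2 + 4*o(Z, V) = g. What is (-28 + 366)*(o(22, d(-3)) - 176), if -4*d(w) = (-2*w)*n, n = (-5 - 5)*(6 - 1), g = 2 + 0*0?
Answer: -59488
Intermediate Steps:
g = 2 (g = 2 + 0 = 2)
n = -50 (n = -10*5 = -50)
d(w) = -25*w (d(w) = -(-2*w)*(-50)/4 = -25*w)
o(Z, V) = 0 (o(Z, V) = -½ + (¼)*2 = -½ + ½ = 0)
(-28 + 366)*(o(22, d(-3)) - 176) = (-28 + 366)*(0 - 176) = 338*(-176) = -59488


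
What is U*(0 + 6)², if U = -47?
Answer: -1692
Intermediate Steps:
U*(0 + 6)² = -47*(0 + 6)² = -47*6² = -47*36 = -1692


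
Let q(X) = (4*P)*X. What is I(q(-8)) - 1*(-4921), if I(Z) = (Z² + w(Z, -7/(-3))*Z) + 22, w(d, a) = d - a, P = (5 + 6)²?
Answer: 89996237/3 ≈ 2.9999e+7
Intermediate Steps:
P = 121 (P = 11² = 121)
q(X) = 484*X (q(X) = (4*121)*X = 484*X)
I(Z) = 22 + Z² + Z*(-7/3 + Z) (I(Z) = (Z² + (Z - (-7)/(-3))*Z) + 22 = (Z² + (Z - (-7)*(-1)/3)*Z) + 22 = (Z² + (Z - 1*7/3)*Z) + 22 = (Z² + (Z - 7/3)*Z) + 22 = (Z² + (-7/3 + Z)*Z) + 22 = (Z² + Z*(-7/3 + Z)) + 22 = 22 + Z² + Z*(-7/3 + Z))
I(q(-8)) - 1*(-4921) = (22 + 2*(484*(-8))² - 3388*(-8)/3) - 1*(-4921) = (22 + 2*(-3872)² - 7/3*(-3872)) + 4921 = (22 + 2*14992384 + 27104/3) + 4921 = (22 + 29984768 + 27104/3) + 4921 = 89981474/3 + 4921 = 89996237/3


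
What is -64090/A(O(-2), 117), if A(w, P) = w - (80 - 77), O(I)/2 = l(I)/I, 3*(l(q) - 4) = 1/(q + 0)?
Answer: 384540/41 ≈ 9379.0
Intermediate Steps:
l(q) = 4 + 1/(3*q) (l(q) = 4 + 1/(3*(q + 0)) = 4 + 1/(3*q))
O(I) = 2*(4 + 1/(3*I))/I (O(I) = 2*((4 + 1/(3*I))/I) = 2*(4 + 1/(3*I))/I)
A(w, P) = -3 + w (A(w, P) = w - 1*3 = w - 3 = -3 + w)
-64090/A(O(-2), 117) = -64090/(-3 + (⅔)*(1 + 12*(-2))/(-2)²) = -64090/(-3 + (⅔)*(¼)*(1 - 24)) = -64090/(-3 + (⅔)*(¼)*(-23)) = -64090/(-3 - 23/6) = -64090/(-41/6) = -64090*(-6/41) = 384540/41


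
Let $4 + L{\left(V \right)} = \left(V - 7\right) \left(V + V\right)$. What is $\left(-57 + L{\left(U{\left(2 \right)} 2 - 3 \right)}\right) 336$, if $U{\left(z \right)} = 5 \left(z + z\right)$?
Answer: $725424$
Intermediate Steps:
$U{\left(z \right)} = 10 z$ ($U{\left(z \right)} = 5 \cdot 2 z = 10 z$)
$L{\left(V \right)} = -4 + 2 V \left(-7 + V\right)$ ($L{\left(V \right)} = -4 + \left(V - 7\right) \left(V + V\right) = -4 + \left(-7 + V\right) 2 V = -4 + 2 V \left(-7 + V\right)$)
$\left(-57 + L{\left(U{\left(2 \right)} 2 - 3 \right)}\right) 336 = \left(-57 - \left(4 - 2 \left(10 \cdot 2 \cdot 2 - 3\right)^{2} + 14 \left(10 \cdot 2 \cdot 2 - 3\right)\right)\right) 336 = \left(-57 - \left(4 - 2 \left(20 \cdot 2 - 3\right)^{2} + 14 \left(20 \cdot 2 - 3\right)\right)\right) 336 = \left(-57 - \left(4 - 2 \left(40 - 3\right)^{2} + 14 \left(40 - 3\right)\right)\right) 336 = \left(-57 - \left(522 - 2738\right)\right) 336 = \left(-57 - -2216\right) 336 = \left(-57 + 2216\right) 336 = 2159 \cdot 336 = 725424$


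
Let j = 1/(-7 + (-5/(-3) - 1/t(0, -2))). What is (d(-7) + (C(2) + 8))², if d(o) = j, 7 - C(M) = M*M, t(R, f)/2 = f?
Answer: 434281/3721 ≈ 116.71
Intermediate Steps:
t(R, f) = 2*f
C(M) = 7 - M² (C(M) = 7 - M*M = 7 - M²)
j = -12/61 (j = 1/(-7 + (-5/(-3) - 1/(2*(-2)))) = 1/(-7 + (-5*(-⅓) - 1/(-4))) = 1/(-7 + (5/3 - 1*(-¼))) = 1/(-7 + (5/3 + ¼)) = 1/(-7 + 23/12) = 1/(-61/12) = -12/61 ≈ -0.19672)
d(o) = -12/61
(d(-7) + (C(2) + 8))² = (-12/61 + ((7 - 1*2²) + 8))² = (-12/61 + ((7 - 1*4) + 8))² = (-12/61 + ((7 - 4) + 8))² = (-12/61 + (3 + 8))² = (-12/61 + 11)² = (659/61)² = 434281/3721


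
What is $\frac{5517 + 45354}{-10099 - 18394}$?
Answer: $- \frac{50871}{28493} \approx -1.7854$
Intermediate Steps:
$\frac{5517 + 45354}{-10099 - 18394} = \frac{50871}{-28493} = 50871 \left(- \frac{1}{28493}\right) = - \frac{50871}{28493}$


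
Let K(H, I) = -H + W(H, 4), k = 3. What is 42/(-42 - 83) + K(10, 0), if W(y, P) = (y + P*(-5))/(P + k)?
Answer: -10294/875 ≈ -11.765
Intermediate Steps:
W(y, P) = (y - 5*P)/(3 + P) (W(y, P) = (y + P*(-5))/(P + 3) = (y - 5*P)/(3 + P))
K(H, I) = -20/7 - 6*H/7 (K(H, I) = -H + (H - 5*4)/(3 + 4) = -H + (H - 20)/7 = -H + (-20 + H)/7 = -H + (-20/7 + H/7) = -20/7 - 6*H/7)
42/(-42 - 83) + K(10, 0) = 42/(-42 - 83) + (-20/7 - 6/7*10) = 42/(-125) + (-20/7 - 60/7) = 42*(-1/125) - 80/7 = -42/125 - 80/7 = -10294/875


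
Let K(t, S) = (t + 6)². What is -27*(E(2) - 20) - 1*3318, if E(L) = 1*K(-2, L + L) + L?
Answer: -3264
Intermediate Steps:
K(t, S) = (6 + t)²
E(L) = 16 + L (E(L) = 1*(6 - 2)² + L = 1*4² + L = 1*16 + L = 16 + L)
-27*(E(2) - 20) - 1*3318 = -27*((16 + 2) - 20) - 1*3318 = -27*(18 - 20) - 3318 = -27*(-2) - 3318 = 54 - 3318 = -3264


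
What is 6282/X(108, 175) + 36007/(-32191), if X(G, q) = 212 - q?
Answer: 200891603/1191067 ≈ 168.67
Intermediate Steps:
6282/X(108, 175) + 36007/(-32191) = 6282/(212 - 1*175) + 36007/(-32191) = 6282/(212 - 175) + 36007*(-1/32191) = 6282/37 - 36007/32191 = 200891603/1191067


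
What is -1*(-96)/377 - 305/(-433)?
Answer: 156553/163241 ≈ 0.95903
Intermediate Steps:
-1*(-96)/377 - 305/(-433) = 96*(1/377) - 305*(-1/433) = 96/377 + 305/433 = 156553/163241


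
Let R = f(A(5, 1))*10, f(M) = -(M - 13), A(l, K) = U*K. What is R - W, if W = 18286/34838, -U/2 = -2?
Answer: 1558567/17419 ≈ 89.475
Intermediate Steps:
U = 4 (U = -2*(-2) = 4)
A(l, K) = 4*K
f(M) = 13 - M (f(M) = -(-13 + M) = 13 - M)
W = 9143/17419 (W = 18286*(1/34838) = 9143/17419 ≈ 0.52489)
R = 90 (R = (13 - 4)*10 = 9*10 = 90)
R - W = 90 - 1*9143/17419 = 90 - 9143/17419 = 1558567/17419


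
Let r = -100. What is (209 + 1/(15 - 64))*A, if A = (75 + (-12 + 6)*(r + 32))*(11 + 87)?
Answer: 9891840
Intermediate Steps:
A = 47334 (A = (75 + (-12 + 6)*(-100 + 32))*(11 + 87) = (75 - 6*(-68))*98 = (75 + 408)*98 = 483*98 = 47334)
(209 + 1/(15 - 64))*A = (209 + 1/(15 - 64))*47334 = (209 + 1/(-49))*47334 = (209 - 1/49)*47334 = (10240/49)*47334 = 9891840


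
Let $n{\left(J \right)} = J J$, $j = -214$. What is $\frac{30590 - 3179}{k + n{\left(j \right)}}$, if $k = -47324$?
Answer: $- \frac{27411}{1528} \approx -17.939$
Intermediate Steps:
$n{\left(J \right)} = J^{2}$
$\frac{30590 - 3179}{k + n{\left(j \right)}} = \frac{30590 - 3179}{-47324 + \left(-214\right)^{2}} = \frac{27411}{-47324 + 45796} = \frac{27411}{-1528} = 27411 \left(- \frac{1}{1528}\right) = - \frac{27411}{1528}$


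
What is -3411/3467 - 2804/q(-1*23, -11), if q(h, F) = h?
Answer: 9643015/79741 ≈ 120.93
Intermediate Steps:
-3411/3467 - 2804/q(-1*23, -11) = -3411/3467 - 2804/((-1*23)) = -3411*1/3467 - 2804/(-23) = -3411/3467 - 2804*(-1/23) = -3411/3467 + 2804/23 = 9643015/79741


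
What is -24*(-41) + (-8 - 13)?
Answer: 963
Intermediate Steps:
-24*(-41) + (-8 - 13) = 984 - 21 = 963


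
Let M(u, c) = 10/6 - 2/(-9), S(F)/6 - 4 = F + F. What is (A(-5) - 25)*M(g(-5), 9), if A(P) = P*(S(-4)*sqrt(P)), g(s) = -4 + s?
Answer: -425/9 + 680*I*sqrt(5)/3 ≈ -47.222 + 506.84*I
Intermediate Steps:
S(F) = 24 + 12*F (S(F) = 24 + 6*(F + F) = 24 + 6*(2*F) = 24 + 12*F)
A(P) = -24*P**(3/2) (A(P) = P*((24 + 12*(-4))*sqrt(P)) = P*((24 - 48)*sqrt(P)) = P*(-24*sqrt(P)) = -24*P**(3/2))
M(u, c) = 17/9 (M(u, c) = 10*(1/6) - 2*(-1/9) = 5/3 + 2/9 = 17/9)
(A(-5) - 25)*M(g(-5), 9) = (-(-120)*I*sqrt(5) - 25)*(17/9) = (120*I*sqrt(5) - 25)*(17/9) = (-25 + 120*I*sqrt(5))*(17/9) = -425/9 + 680*I*sqrt(5)/3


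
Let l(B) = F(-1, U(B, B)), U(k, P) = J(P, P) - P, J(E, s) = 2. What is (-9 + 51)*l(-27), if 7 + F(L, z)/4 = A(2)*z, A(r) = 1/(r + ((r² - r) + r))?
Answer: -364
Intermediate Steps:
A(r) = 1/(r + r²)
U(k, P) = 2 - P
F(L, z) = -28 + 2*z/3 (F(L, z) = -28 + 4*((1/(2*(1 + 2)))*z) = -28 + 4*(((½)/3)*z) = -28 + 4*(((½)*(⅓))*z) = -28 + 4*(z/6) = -28 + 2*z/3)
l(B) = -80/3 - 2*B/3 (l(B) = -28 + 2*(2 - B)/3 = -28 + (4/3 - 2*B/3) = -80/3 - 2*B/3)
(-9 + 51)*l(-27) = (-9 + 51)*(-80/3 - ⅔*(-27)) = 42*(-80/3 + 18) = 42*(-26/3) = -364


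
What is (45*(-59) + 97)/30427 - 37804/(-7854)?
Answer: 565085888/119486829 ≈ 4.7293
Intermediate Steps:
(45*(-59) + 97)/30427 - 37804/(-7854) = (-2655 + 97)*(1/30427) - 37804*(-1/7854) = -2558*1/30427 + 18902/3927 = -2558/30427 + 18902/3927 = 565085888/119486829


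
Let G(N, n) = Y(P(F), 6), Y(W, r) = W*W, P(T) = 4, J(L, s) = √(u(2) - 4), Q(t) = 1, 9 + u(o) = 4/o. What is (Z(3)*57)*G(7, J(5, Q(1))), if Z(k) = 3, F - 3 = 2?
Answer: 2736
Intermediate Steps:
F = 5 (F = 3 + 2 = 5)
u(o) = -9 + 4/o
J(L, s) = I*√11 (J(L, s) = √((-9 + 4/2) - 4) = √((-9 + 4*(½)) - 4) = √((-9 + 2) - 4) = √(-7 - 4) = √(-11) = I*√11)
Y(W, r) = W²
G(N, n) = 16 (G(N, n) = 4² = 16)
(Z(3)*57)*G(7, J(5, Q(1))) = (3*57)*16 = 171*16 = 2736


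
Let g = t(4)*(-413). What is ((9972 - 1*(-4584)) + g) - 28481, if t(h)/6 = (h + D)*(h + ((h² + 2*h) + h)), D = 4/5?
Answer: -1972729/5 ≈ -3.9455e+5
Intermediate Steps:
D = ⅘ (D = 4*(⅕) = ⅘ ≈ 0.80000)
t(h) = 6*(⅘ + h)*(h² + 4*h) (t(h) = 6*((h + ⅘)*(h + ((h² + 2*h) + h))) = 6*((⅘ + h)*(h + (h² + 3*h))) = 6*((⅘ + h)*(h² + 4*h)) = 6*(⅘ + h)*(h² + 4*h))
g = -1903104/5 (g = ((6/5)*4*(16 + 5*4² + 24*4))*(-413) = ((6/5)*4*(16 + 5*16 + 96))*(-413) = ((6/5)*4*(16 + 80 + 96))*(-413) = ((6/5)*4*192)*(-413) = (4608/5)*(-413) = -1903104/5 ≈ -3.8062e+5)
((9972 - 1*(-4584)) + g) - 28481 = ((9972 - 1*(-4584)) - 1903104/5) - 28481 = ((9972 + 4584) - 1903104/5) - 28481 = (14556 - 1903104/5) - 28481 = -1830324/5 - 28481 = -1972729/5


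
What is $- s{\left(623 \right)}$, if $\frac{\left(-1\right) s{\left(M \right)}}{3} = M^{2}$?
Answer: $1164387$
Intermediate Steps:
$s{\left(M \right)} = - 3 M^{2}$
$- s{\left(623 \right)} = - \left(-3\right) 623^{2} = - \left(-3\right) 388129 = \left(-1\right) \left(-1164387\right) = 1164387$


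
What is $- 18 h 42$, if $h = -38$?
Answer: $28728$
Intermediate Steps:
$- 18 h 42 = \left(-18\right) \left(-38\right) 42 = 684 \cdot 42 = 28728$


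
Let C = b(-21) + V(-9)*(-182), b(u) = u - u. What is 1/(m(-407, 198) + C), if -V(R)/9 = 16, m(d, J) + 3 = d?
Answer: 1/25798 ≈ 3.8763e-5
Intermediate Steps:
m(d, J) = -3 + d
b(u) = 0
V(R) = -144 (V(R) = -9*16 = -144)
C = 26208 (C = 0 - 144*(-182) = 0 + 26208 = 26208)
1/(m(-407, 198) + C) = 1/((-3 - 407) + 26208) = 1/(-410 + 26208) = 1/25798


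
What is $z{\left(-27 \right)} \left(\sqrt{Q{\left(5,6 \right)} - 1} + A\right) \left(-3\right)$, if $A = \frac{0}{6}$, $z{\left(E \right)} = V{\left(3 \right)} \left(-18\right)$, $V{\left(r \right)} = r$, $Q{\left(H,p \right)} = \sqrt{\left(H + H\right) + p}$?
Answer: $162 \sqrt{3} \approx 280.59$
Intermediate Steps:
$Q{\left(H,p \right)} = \sqrt{p + 2 H}$ ($Q{\left(H,p \right)} = \sqrt{2 H + p} = \sqrt{p + 2 H}$)
$z{\left(E \right)} = -54$ ($z{\left(E \right)} = 3 \left(-18\right) = -54$)
$A = 0$ ($A = 0 \cdot \frac{1}{6} = 0$)
$z{\left(-27 \right)} \left(\sqrt{Q{\left(5,6 \right)} - 1} + A\right) \left(-3\right) = - 54 \left(\sqrt{\sqrt{6 + 2 \cdot 5} - 1} + 0\right) \left(-3\right) = - 54 \left(\sqrt{\sqrt{6 + 10} - 1} + 0\right) \left(-3\right) = - 54 \left(\sqrt{\sqrt{16} - 1} + 0\right) \left(-3\right) = - 54 \left(\sqrt{4 - 1} + 0\right) \left(-3\right) = - 54 \left(\sqrt{3} + 0\right) \left(-3\right) = - 54 \sqrt{3} \left(-3\right) = - 54 \left(- 3 \sqrt{3}\right) = 162 \sqrt{3}$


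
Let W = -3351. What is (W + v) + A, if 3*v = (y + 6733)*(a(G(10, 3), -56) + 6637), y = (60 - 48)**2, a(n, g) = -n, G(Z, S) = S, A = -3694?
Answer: 45600883/3 ≈ 1.5200e+7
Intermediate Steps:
y = 144 (y = 12**2 = 144)
v = 45622018/3 (v = ((144 + 6733)*(-1*3 + 6637))/3 = (6877*(-3 + 6637))/3 = (6877*6634)/3 = (1/3)*45622018 = 45622018/3 ≈ 1.5207e+7)
(W + v) + A = (-3351 + 45622018/3) - 3694 = 45611965/3 - 3694 = 45600883/3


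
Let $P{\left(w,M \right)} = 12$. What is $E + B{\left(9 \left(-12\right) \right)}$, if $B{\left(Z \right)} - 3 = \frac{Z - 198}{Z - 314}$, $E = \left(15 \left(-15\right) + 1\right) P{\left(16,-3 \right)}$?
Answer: $- \frac{566382}{211} \approx -2684.3$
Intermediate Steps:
$E = -2688$ ($E = \left(15 \left(-15\right) + 1\right) 12 = \left(-225 + 1\right) 12 = \left(-224\right) 12 = -2688$)
$B{\left(Z \right)} = 3 + \frac{-198 + Z}{-314 + Z}$ ($B{\left(Z \right)} = 3 + \frac{Z - 198}{Z - 314} = 3 + \frac{-198 + Z}{-314 + Z}$)
$E + B{\left(9 \left(-12\right) \right)} = -2688 + \frac{4 \left(-285 + 9 \left(-12\right)\right)}{-314 + 9 \left(-12\right)} = -2688 + \frac{4 \left(-285 - 108\right)}{-314 - 108} = -2688 + 4 \frac{1}{-422} \left(-393\right) = -2688 + 4 \left(- \frac{1}{422}\right) \left(-393\right) = -2688 + \frac{786}{211} = - \frac{566382}{211}$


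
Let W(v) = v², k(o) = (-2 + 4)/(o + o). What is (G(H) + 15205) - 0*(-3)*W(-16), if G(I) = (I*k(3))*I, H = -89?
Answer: 53536/3 ≈ 17845.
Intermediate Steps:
k(o) = 1/o (k(o) = 2/((2*o)) = 2*(1/(2*o)) = 1/o)
G(I) = I²/3 (G(I) = (I/3)*I = I²/3)
(G(H) + 15205) - 0*(-3)*W(-16) = ((⅓)*(-89)² + 15205) - 0*(-3)*(-16)² = ((⅓)*7921 + 15205) - 0*256 = (7921/3 + 15205) - 1*0 = 53536/3 + 0 = 53536/3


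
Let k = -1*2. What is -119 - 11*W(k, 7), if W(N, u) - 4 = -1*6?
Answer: -97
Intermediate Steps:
k = -2
W(N, u) = -2 (W(N, u) = 4 - 1*6 = 4 - 6 = -2)
-119 - 11*W(k, 7) = -119 - 11*(-2) = -119 + 22 = -97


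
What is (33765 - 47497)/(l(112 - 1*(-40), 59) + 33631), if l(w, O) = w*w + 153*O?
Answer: -6866/32881 ≈ -0.20881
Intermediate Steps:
l(w, O) = w² + 153*O
(33765 - 47497)/(l(112 - 1*(-40), 59) + 33631) = (33765 - 47497)/(((112 - 1*(-40))² + 153*59) + 33631) = -13732/(((112 + 40)² + 9027) + 33631) = -13732/((152² + 9027) + 33631) = -13732/((23104 + 9027) + 33631) = -13732/(32131 + 33631) = -13732/65762 = -13732*1/65762 = -6866/32881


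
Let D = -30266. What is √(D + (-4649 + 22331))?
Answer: 22*I*√26 ≈ 112.18*I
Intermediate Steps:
√(D + (-4649 + 22331)) = √(-30266 + (-4649 + 22331)) = √(-30266 + 17682) = √(-12584) = 22*I*√26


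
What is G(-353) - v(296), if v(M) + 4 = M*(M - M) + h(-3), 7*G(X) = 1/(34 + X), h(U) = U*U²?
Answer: 69222/2233 ≈ 31.000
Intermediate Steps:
h(U) = U³
G(X) = 1/(7*(34 + X))
v(M) = -31 (v(M) = -4 + (M*(M - M) + (-3)³) = -4 + (M*0 - 27) = -4 + (0 - 27) = -4 - 27 = -31)
G(-353) - v(296) = 1/(7*(34 - 353)) - 1*(-31) = (⅐)/(-319) + 31 = (⅐)*(-1/319) + 31 = -1/2233 + 31 = 69222/2233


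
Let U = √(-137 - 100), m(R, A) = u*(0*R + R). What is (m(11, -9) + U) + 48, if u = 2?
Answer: 70 + I*√237 ≈ 70.0 + 15.395*I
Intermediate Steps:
m(R, A) = 2*R (m(R, A) = 2*(0*R + R) = 2*(0 + R) = 2*R)
U = I*√237 (U = √(-237) = I*√237 ≈ 15.395*I)
(m(11, -9) + U) + 48 = (2*11 + I*√237) + 48 = (22 + I*√237) + 48 = 70 + I*√237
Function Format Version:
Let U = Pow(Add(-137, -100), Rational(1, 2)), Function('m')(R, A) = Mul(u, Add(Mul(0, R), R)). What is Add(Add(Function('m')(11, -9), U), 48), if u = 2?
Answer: Add(70, Mul(I, Pow(237, Rational(1, 2)))) ≈ Add(70.000, Mul(15.395, I))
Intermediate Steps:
Function('m')(R, A) = Mul(2, R) (Function('m')(R, A) = Mul(2, Add(Mul(0, R), R)) = Mul(2, Add(0, R)) = Mul(2, R))
U = Mul(I, Pow(237, Rational(1, 2))) (U = Pow(-237, Rational(1, 2)) = Mul(I, Pow(237, Rational(1, 2))) ≈ Mul(15.395, I))
Add(Add(Function('m')(11, -9), U), 48) = Add(Add(Mul(2, 11), Mul(I, Pow(237, Rational(1, 2)))), 48) = Add(Add(22, Mul(I, Pow(237, Rational(1, 2)))), 48) = Add(70, Mul(I, Pow(237, Rational(1, 2))))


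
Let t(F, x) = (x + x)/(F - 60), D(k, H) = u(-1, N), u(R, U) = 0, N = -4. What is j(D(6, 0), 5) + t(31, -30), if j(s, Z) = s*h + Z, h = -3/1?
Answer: 205/29 ≈ 7.0690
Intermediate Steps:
D(k, H) = 0
h = -3 (h = -3*1 = -3)
t(F, x) = 2*x/(-60 + F) (t(F, x) = (2*x)/(-60 + F) = 2*x/(-60 + F))
j(s, Z) = Z - 3*s (j(s, Z) = s*(-3) + Z = -3*s + Z = Z - 3*s)
j(D(6, 0), 5) + t(31, -30) = (5 - 3*0) + 2*(-30)/(-60 + 31) = (5 + 0) + 2*(-30)/(-29) = 5 + 2*(-30)*(-1/29) = 5 + 60/29 = 205/29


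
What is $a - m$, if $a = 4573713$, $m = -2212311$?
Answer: $6786024$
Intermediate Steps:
$a - m = 4573713 - -2212311 = 4573713 + 2212311 = 6786024$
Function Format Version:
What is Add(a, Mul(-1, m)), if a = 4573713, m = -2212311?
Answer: 6786024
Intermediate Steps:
Add(a, Mul(-1, m)) = Add(4573713, Mul(-1, -2212311)) = Add(4573713, 2212311) = 6786024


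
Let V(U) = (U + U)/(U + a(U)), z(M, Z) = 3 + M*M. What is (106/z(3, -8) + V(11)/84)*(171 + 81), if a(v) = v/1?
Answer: 2229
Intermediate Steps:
a(v) = v (a(v) = v*1 = v)
z(M, Z) = 3 + M²
V(U) = 1 (V(U) = (U + U)/(U + U) = (2*U)/((2*U)) = (2*U)*(1/(2*U)) = 1)
(106/z(3, -8) + V(11)/84)*(171 + 81) = (106/(3 + 3²) + 1/84)*(171 + 81) = (106/(3 + 9) + 1*(1/84))*252 = (106/12 + 1/84)*252 = (106*(1/12) + 1/84)*252 = (53/6 + 1/84)*252 = (743/84)*252 = 2229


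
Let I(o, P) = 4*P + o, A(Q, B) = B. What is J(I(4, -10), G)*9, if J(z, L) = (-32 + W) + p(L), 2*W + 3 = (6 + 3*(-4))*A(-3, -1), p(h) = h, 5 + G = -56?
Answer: -1647/2 ≈ -823.50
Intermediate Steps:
G = -61 (G = -5 - 56 = -61)
W = 3/2 (W = -3/2 + ((6 + 3*(-4))*(-1))/2 = -3/2 + ((6 - 12)*(-1))/2 = -3/2 + (-6*(-1))/2 = -3/2 + (1/2)*6 = -3/2 + 3 = 3/2 ≈ 1.5000)
I(o, P) = o + 4*P
J(z, L) = -61/2 + L (J(z, L) = (-32 + 3/2) + L = -61/2 + L)
J(I(4, -10), G)*9 = (-61/2 - 61)*9 = -183/2*9 = -1647/2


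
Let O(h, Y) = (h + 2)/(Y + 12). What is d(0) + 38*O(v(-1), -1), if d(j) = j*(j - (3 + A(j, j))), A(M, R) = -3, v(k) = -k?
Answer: 114/11 ≈ 10.364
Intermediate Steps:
O(h, Y) = (2 + h)/(12 + Y)
d(j) = j² (d(j) = j*(j - (3 - 3)) = j*(j - 1*0) = j*(j + 0) = j*j = j²)
d(0) + 38*O(v(-1), -1) = 0² + 38*((2 - 1*(-1))/(12 - 1)) = 0 + 38*((2 + 1)/11) = 0 + 38*((1/11)*3) = 0 + 38*(3/11) = 0 + 114/11 = 114/11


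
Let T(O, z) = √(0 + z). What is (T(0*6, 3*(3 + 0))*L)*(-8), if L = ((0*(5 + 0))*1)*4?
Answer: 0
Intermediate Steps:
L = 0 (L = ((0*5)*1)*4 = (0*1)*4 = 0*4 = 0)
T(O, z) = √z
(T(0*6, 3*(3 + 0))*L)*(-8) = (√(3*(3 + 0))*0)*(-8) = (√(3*3)*0)*(-8) = (√9*0)*(-8) = (3*0)*(-8) = 0*(-8) = 0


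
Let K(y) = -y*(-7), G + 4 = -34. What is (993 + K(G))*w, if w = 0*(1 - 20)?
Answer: 0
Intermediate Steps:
G = -38 (G = -4 - 34 = -38)
K(y) = 7*y
w = 0 (w = 0*(-19) = 0)
(993 + K(G))*w = (993 + 7*(-38))*0 = (993 - 266)*0 = 727*0 = 0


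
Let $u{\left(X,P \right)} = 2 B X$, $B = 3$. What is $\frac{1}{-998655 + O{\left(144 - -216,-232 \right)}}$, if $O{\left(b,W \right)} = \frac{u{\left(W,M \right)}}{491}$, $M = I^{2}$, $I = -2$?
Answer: $- \frac{491}{490340997} \approx -1.0013 \cdot 10^{-6}$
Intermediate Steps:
$M = 4$ ($M = \left(-2\right)^{2} = 4$)
$u{\left(X,P \right)} = 6 X$ ($u{\left(X,P \right)} = 2 \cdot 3 X = 6 X$)
$O{\left(b,W \right)} = \frac{6 W}{491}$
$\frac{1}{-998655 + O{\left(144 - -216,-232 \right)}} = \frac{1}{-998655 + \frac{6}{491} \left(-232\right)} = \frac{1}{-998655 - \frac{1392}{491}} = \frac{1}{- \frac{490340997}{491}} = - \frac{491}{490340997}$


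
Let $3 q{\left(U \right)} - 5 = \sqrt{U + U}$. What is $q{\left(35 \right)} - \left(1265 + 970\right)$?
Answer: $- \frac{6700}{3} + \frac{\sqrt{70}}{3} \approx -2230.5$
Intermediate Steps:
$q{\left(U \right)} = \frac{5}{3} + \frac{\sqrt{2} \sqrt{U}}{3}$ ($q{\left(U \right)} = \frac{5}{3} + \frac{\sqrt{U + U}}{3} = \frac{5}{3} + \frac{\sqrt{2 U}}{3} = \frac{5}{3} + \frac{\sqrt{2} \sqrt{U}}{3}$)
$q{\left(35 \right)} - \left(1265 + 970\right) = \left(\frac{5}{3} + \frac{\sqrt{2} \sqrt{35}}{3}\right) - \left(1265 + 970\right) = \left(\frac{5}{3} + \frac{\sqrt{70}}{3}\right) - 2235 = - \frac{6700}{3} + \frac{\sqrt{70}}{3}$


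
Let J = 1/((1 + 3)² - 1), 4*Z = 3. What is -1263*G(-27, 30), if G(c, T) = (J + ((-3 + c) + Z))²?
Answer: -1290786421/1200 ≈ -1.0757e+6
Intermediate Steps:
Z = ¾ (Z = (¼)*3 = ¾ ≈ 0.75000)
J = 1/15 (J = 1/(4² - 1) = 1/(16 - 1) = 1/15 ≈ 0.066667)
G(c, T) = (-131/60 + c)² (G(c, T) = (1/15 + ((-3 + c) + ¾))² = (1/15 + (-9/4 + c))² = (-131/60 + c)²)
-1263*G(-27, 30) = -421*(-131 + 60*(-27))²/1200 = -421*(-131 - 1620)²/1200 = -421*(-1751)²/1200 = -421*3066001/1200 = -1263*3066001/3600 = -1290786421/1200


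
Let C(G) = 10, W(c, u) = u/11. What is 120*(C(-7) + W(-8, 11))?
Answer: 1320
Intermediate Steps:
W(c, u) = u/11 (W(c, u) = u*(1/11) = u/11)
120*(C(-7) + W(-8, 11)) = 120*(10 + (1/11)*11) = 120*(10 + 1) = 120*11 = 1320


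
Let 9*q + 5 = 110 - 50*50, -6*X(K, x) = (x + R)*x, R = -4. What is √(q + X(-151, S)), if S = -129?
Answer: I*√112522/6 ≈ 55.907*I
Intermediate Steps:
X(K, x) = -x*(-4 + x)/6 (X(K, x) = -(x - 4)*x/6 = -(-4 + x)*x/6 = -x*(-4 + x)/6)
q = -2395/9 (q = -5/9 + (110 - 50*50)/9 = -5/9 + (110 - 2500)/9 = -5/9 + (⅑)*(-2390) = -5/9 - 2390/9 = -2395/9 ≈ -266.11)
√(q + X(-151, S)) = √(-2395/9 + (⅙)*(-129)*(4 - 1*(-129))) = √(-2395/9 + (⅙)*(-129)*(4 + 129)) = √(-2395/9 + (⅙)*(-129)*133) = √(-2395/9 - 5719/2) = √(-56261/18) = I*√112522/6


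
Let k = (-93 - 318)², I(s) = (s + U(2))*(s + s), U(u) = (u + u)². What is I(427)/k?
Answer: 378322/168921 ≈ 2.2396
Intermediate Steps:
U(u) = 4*u² (U(u) = (2*u)² = 4*u²)
I(s) = 2*s*(16 + s) (I(s) = (s + 4*2²)*(s + s) = (s + 4*4)*(2*s) = (s + 16)*(2*s) = (16 + s)*(2*s) = 2*s*(16 + s))
k = 168921 (k = (-411)² = 168921)
I(427)/k = (2*427*(16 + 427))/168921 = (2*427*443)*(1/168921) = 378322*(1/168921) = 378322/168921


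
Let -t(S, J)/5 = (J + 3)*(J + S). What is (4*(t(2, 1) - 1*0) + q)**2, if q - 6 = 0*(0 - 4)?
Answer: 54756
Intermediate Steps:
t(S, J) = -5*(3 + J)*(J + S) (t(S, J) = -5*(J + 3)*(J + S) = -5*(3 + J)*(J + S))
q = 6 (q = 6 + 0*(0 - 4) = 6 + 0*(-4) = 6 + 0 = 6)
(4*(t(2, 1) - 1*0) + q)**2 = (4*((-15*1 - 15*2 - 5*1**2 - 5*1*2) - 1*0) + 6)**2 = (4*((-15 - 30 - 5*1 - 10) + 0) + 6)**2 = (4*((-15 - 30 - 5 - 10) + 0) + 6)**2 = (4*(-60 + 0) + 6)**2 = (4*(-60) + 6)**2 = (-240 + 6)**2 = (-234)**2 = 54756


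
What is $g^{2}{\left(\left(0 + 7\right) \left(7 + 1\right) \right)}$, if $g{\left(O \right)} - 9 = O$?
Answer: $4225$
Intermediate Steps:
$g{\left(O \right)} = 9 + O$
$g^{2}{\left(\left(0 + 7\right) \left(7 + 1\right) \right)} = \left(9 + \left(0 + 7\right) \left(7 + 1\right)\right)^{2} = \left(9 + 7 \cdot 8\right)^{2} = \left(9 + 56\right)^{2} = 65^{2} = 4225$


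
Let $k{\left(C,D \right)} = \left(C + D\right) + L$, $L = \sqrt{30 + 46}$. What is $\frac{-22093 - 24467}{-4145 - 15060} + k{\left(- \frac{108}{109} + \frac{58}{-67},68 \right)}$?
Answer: $\frac{1923385222}{28050823} + 2 \sqrt{19} \approx 77.286$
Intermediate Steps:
$L = 2 \sqrt{19}$ ($L = \sqrt{76} = 2 \sqrt{19} \approx 8.7178$)
$k{\left(C,D \right)} = C + D + 2 \sqrt{19}$ ($k{\left(C,D \right)} = \left(C + D\right) + 2 \sqrt{19} = C + D + 2 \sqrt{19}$)
$\frac{-22093 - 24467}{-4145 - 15060} + k{\left(- \frac{108}{109} + \frac{58}{-67},68 \right)} = \frac{-22093 - 24467}{-4145 - 15060} + \left(\left(- \frac{108}{109} + \frac{58}{-67}\right) + 68 + 2 \sqrt{19}\right) = - \frac{46560}{-19205} + \left(\left(\left(-108\right) \frac{1}{109} + 58 \left(- \frac{1}{67}\right)\right) + 68 + 2 \sqrt{19}\right) = \left(-46560\right) \left(- \frac{1}{19205}\right) + \left(\left(- \frac{108}{109} - \frac{58}{67}\right) + 68 + 2 \sqrt{19}\right) = \frac{9312}{3841} + \left(- \frac{13558}{7303} + 68 + 2 \sqrt{19}\right) = \frac{9312}{3841} + \left(\frac{483046}{7303} + 2 \sqrt{19}\right) = \frac{1923385222}{28050823} + 2 \sqrt{19}$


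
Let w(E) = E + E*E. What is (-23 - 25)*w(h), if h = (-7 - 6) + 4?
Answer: -3456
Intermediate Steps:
h = -9 (h = -13 + 4 = -9)
w(E) = E + E²
(-23 - 25)*w(h) = (-23 - 25)*(-9*(1 - 9)) = -(-432)*(-8) = -48*72 = -3456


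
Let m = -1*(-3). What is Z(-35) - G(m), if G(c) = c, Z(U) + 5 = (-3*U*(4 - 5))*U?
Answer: 3667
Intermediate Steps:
m = 3
Z(U) = -5 + 3*U² (Z(U) = -5 + (-3*U*(4 - 5))*U = -5 + (-3*U*(-1))*U = -5 + (-(-3)*U)*U = -5 + (3*U)*U = -5 + 3*U²)
Z(-35) - G(m) = (-5 + 3*(-35)²) - 1*3 = (-5 + 3*1225) - 3 = (-5 + 3675) - 3 = 3670 - 3 = 3667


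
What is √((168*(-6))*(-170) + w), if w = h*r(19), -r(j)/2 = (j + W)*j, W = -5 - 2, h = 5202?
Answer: 12*I*√15283 ≈ 1483.5*I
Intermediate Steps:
W = -7
r(j) = -2*j*(-7 + j) (r(j) = -2*(j - 7)*j = -2*(-7 + j)*j = -2*j*(-7 + j))
w = -2372112 (w = 5202*(2*19*(7 - 1*19)) = 5202*(2*19*(7 - 19)) = 5202*(2*19*(-12)) = 5202*(-456) = -2372112)
√((168*(-6))*(-170) + w) = √((168*(-6))*(-170) - 2372112) = √(-1008*(-170) - 2372112) = √(171360 - 2372112) = √(-2200752) = 12*I*√15283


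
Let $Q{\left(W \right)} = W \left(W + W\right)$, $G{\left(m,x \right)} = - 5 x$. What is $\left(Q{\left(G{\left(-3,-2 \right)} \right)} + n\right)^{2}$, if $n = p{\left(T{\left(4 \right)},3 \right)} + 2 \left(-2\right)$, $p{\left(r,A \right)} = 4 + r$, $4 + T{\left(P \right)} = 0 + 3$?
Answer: $39601$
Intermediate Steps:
$T{\left(P \right)} = -1$ ($T{\left(P \right)} = -4 + \left(0 + 3\right) = -4 + 3 = -1$)
$n = -1$ ($n = \left(4 - 1\right) + 2 \left(-2\right) = 3 - 4 = -1$)
$Q{\left(W \right)} = 2 W^{2}$ ($Q{\left(W \right)} = W 2 W = 2 W^{2}$)
$\left(Q{\left(G{\left(-3,-2 \right)} \right)} + n\right)^{2} = \left(2 \left(\left(-5\right) \left(-2\right)\right)^{2} - 1\right)^{2} = \left(2 \cdot 10^{2} - 1\right)^{2} = \left(2 \cdot 100 - 1\right)^{2} = \left(200 - 1\right)^{2} = 199^{2} = 39601$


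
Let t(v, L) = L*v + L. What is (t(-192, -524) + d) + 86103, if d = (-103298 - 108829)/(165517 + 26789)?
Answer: 11934888365/64102 ≈ 1.8619e+5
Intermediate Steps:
t(v, L) = L + L*v
d = -70709/64102 (d = -212127/192306 = -212127*1/192306 = -70709/64102 ≈ -1.1031)
(t(-192, -524) + d) + 86103 = (-524*(1 - 192) - 70709/64102) + 86103 = (-524*(-191) - 70709/64102) + 86103 = (100084 - 70709/64102) + 86103 = 6415513859/64102 + 86103 = 11934888365/64102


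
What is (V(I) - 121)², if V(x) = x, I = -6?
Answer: 16129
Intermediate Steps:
(V(I) - 121)² = (-6 - 121)² = (-127)² = 16129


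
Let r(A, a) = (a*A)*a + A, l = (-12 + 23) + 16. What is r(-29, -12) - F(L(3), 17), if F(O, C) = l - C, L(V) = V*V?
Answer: -4215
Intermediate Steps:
L(V) = V²
l = 27 (l = 11 + 16 = 27)
F(O, C) = 27 - C
r(A, a) = A + A*a² (r(A, a) = (A*a)*a + A = A*a² + A = A + A*a²)
r(-29, -12) - F(L(3), 17) = -29*(1 + (-12)²) - (27 - 1*17) = -29*(1 + 144) - (27 - 17) = -29*145 - 1*10 = -4205 - 10 = -4215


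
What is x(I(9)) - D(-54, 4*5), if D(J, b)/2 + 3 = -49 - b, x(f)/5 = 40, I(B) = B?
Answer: 344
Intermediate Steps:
x(f) = 200 (x(f) = 5*40 = 200)
D(J, b) = -104 - 2*b (D(J, b) = -6 + 2*(-49 - b) = -6 + (-98 - 2*b) = -104 - 2*b)
x(I(9)) - D(-54, 4*5) = 200 - (-104 - 8*5) = 200 - (-104 - 2*20) = 200 - (-104 - 40) = 200 - 1*(-144) = 200 + 144 = 344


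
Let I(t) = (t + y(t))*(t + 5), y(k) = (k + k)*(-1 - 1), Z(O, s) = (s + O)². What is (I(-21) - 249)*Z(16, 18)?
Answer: -1453092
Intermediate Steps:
Z(O, s) = (O + s)²
y(k) = -4*k (y(k) = (2*k)*(-2) = -4*k)
I(t) = -3*t*(5 + t) (I(t) = (t - 4*t)*(t + 5) = (-3*t)*(5 + t) = -3*t*(5 + t))
(I(-21) - 249)*Z(16, 18) = (3*(-21)*(-5 - 1*(-21)) - 249)*(16 + 18)² = (3*(-21)*(-5 + 21) - 249)*34² = (3*(-21)*16 - 249)*1156 = (-1008 - 249)*1156 = -1257*1156 = -1453092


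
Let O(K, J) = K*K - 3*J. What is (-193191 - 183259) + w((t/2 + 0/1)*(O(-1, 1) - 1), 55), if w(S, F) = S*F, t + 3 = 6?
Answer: -753395/2 ≈ -3.7670e+5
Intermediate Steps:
t = 3 (t = -3 + 6 = 3)
O(K, J) = K**2 - 3*J
w(S, F) = F*S
(-193191 - 183259) + w((t/2 + 0/1)*(O(-1, 1) - 1), 55) = (-193191 - 183259) + 55*((3/2 + 0/1)*(((-1)**2 - 3*1) - 1)) = -376450 + 55*((3*(1/2) + 0*1)*((1 - 3) - 1)) = -376450 + 55*((3/2 + 0)*(-2 - 1)) = -376450 + 55*((3/2)*(-3)) = -376450 + 55*(-9/2) = -376450 - 495/2 = -753395/2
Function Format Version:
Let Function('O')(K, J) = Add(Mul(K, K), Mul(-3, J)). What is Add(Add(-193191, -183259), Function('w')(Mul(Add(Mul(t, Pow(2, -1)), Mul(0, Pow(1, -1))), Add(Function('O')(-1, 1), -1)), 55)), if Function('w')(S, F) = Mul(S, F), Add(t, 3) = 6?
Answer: Rational(-753395, 2) ≈ -3.7670e+5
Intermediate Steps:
t = 3 (t = Add(-3, 6) = 3)
Function('O')(K, J) = Add(Pow(K, 2), Mul(-3, J))
Function('w')(S, F) = Mul(F, S)
Add(Add(-193191, -183259), Function('w')(Mul(Add(Mul(t, Pow(2, -1)), Mul(0, Pow(1, -1))), Add(Function('O')(-1, 1), -1)), 55)) = Add(Add(-193191, -183259), Mul(55, Mul(Add(Mul(3, Pow(2, -1)), Mul(0, Pow(1, -1))), Add(Add(Pow(-1, 2), Mul(-3, 1)), -1)))) = Add(-376450, Mul(55, Mul(Add(Mul(3, Rational(1, 2)), Mul(0, 1)), Add(Add(1, -3), -1)))) = Add(-376450, Mul(55, Mul(Add(Rational(3, 2), 0), Add(-2, -1)))) = Add(-376450, Mul(55, Mul(Rational(3, 2), -3))) = Add(-376450, Mul(55, Rational(-9, 2))) = Add(-376450, Rational(-495, 2)) = Rational(-753395, 2)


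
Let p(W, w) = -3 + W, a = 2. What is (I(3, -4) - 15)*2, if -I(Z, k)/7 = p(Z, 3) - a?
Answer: -2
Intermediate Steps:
I(Z, k) = 35 - 7*Z (I(Z, k) = -7*((-3 + Z) - 1*2) = -7*((-3 + Z) - 2) = -7*(-5 + Z) = 35 - 7*Z)
(I(3, -4) - 15)*2 = ((35 - 7*3) - 15)*2 = ((35 - 21) - 15)*2 = (14 - 15)*2 = -1*2 = -2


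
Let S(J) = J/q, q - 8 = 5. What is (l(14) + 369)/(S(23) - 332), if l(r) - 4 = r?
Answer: -559/477 ≈ -1.1719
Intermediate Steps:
q = 13 (q = 8 + 5 = 13)
S(J) = J/13
l(r) = 4 + r
(l(14) + 369)/(S(23) - 332) = ((4 + 14) + 369)/((1/13)*23 - 332) = (18 + 369)/(23/13 - 332) = 387/(-4293/13) = 387*(-13/4293) = -559/477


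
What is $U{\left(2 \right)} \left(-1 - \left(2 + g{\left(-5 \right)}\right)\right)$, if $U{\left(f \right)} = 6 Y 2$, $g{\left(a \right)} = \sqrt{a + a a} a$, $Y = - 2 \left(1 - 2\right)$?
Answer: $-72 + 240 \sqrt{5} \approx 464.66$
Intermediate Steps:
$Y = 2$ ($Y = \left(-2\right) \left(-1\right) = 2$)
$g{\left(a \right)} = a \sqrt{a + a^{2}}$ ($g{\left(a \right)} = \sqrt{a + a^{2}} a = a \sqrt{a + a^{2}}$)
$U{\left(f \right)} = 24$ ($U{\left(f \right)} = 6 \cdot 2 \cdot 2 = 12 \cdot 2 = 24$)
$U{\left(2 \right)} \left(-1 - \left(2 + g{\left(-5 \right)}\right)\right) = 24 \left(-1 - \left(2 - 5 \sqrt{- 5 \left(1 - 5\right)}\right)\right) = 24 \left(-1 - \left(2 - 5 \sqrt{\left(-5\right) \left(-4\right)}\right)\right) = 24 \left(-1 - \left(2 - 5 \sqrt{20}\right)\right) = 24 \left(-1 - \left(2 - 5 \cdot 2 \sqrt{5}\right)\right) = 24 \left(-1 - \left(2 - 10 \sqrt{5}\right)\right) = 24 \left(-3 + 10 \sqrt{5}\right) = -72 + 240 \sqrt{5}$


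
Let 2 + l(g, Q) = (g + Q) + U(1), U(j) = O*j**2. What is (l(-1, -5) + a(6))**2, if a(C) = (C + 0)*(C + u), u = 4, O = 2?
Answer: 2916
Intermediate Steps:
U(j) = 2*j**2
a(C) = C*(4 + C) (a(C) = (C + 0)*(C + 4) = C*(4 + C))
l(g, Q) = Q + g (l(g, Q) = -2 + ((g + Q) + 2*1**2) = -2 + ((Q + g) + 2*1) = -2 + ((Q + g) + 2) = -2 + (2 + Q + g) = Q + g)
(l(-1, -5) + a(6))**2 = ((-5 - 1) + 6*(4 + 6))**2 = (-6 + 6*10)**2 = (-6 + 60)**2 = 54**2 = 2916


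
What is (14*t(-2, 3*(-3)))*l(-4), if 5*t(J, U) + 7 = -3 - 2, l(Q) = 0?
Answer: 0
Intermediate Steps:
t(J, U) = -12/5 (t(J, U) = -7/5 + (-3 - 2)/5 = -7/5 + (1/5)*(-5) = -7/5 - 1 = -12/5)
(14*t(-2, 3*(-3)))*l(-4) = (14*(-12/5))*0 = -168/5*0 = 0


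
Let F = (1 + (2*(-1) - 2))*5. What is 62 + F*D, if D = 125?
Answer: -1813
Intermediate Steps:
F = -15 (F = (1 + (-2 - 2))*5 = (1 - 4)*5 = -3*5 = -15)
62 + F*D = 62 - 15*125 = 62 - 1875 = -1813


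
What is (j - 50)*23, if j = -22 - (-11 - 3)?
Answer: -1334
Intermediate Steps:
j = -8 (j = -22 - 1*(-14) = -22 + 14 = -8)
(j - 50)*23 = (-8 - 50)*23 = -58*23 = -1334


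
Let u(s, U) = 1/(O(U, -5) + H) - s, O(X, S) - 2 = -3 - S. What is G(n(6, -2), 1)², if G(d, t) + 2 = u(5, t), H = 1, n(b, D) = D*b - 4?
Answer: 1156/25 ≈ 46.240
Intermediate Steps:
n(b, D) = -4 + D*b
O(X, S) = -1 - S (O(X, S) = 2 + (-3 - S) = -1 - S)
u(s, U) = ⅕ - s (u(s, U) = 1/((-1 - 1*(-5)) + 1) - s = 1/((-1 + 5) + 1) - s = 1/(4 + 1) - s = 1/5 - s = ⅕ - s)
G(d, t) = -34/5 (G(d, t) = -2 + (⅕ - 1*5) = -2 + (⅕ - 5) = -2 - 24/5 = -34/5)
G(n(6, -2), 1)² = (-34/5)² = 1156/25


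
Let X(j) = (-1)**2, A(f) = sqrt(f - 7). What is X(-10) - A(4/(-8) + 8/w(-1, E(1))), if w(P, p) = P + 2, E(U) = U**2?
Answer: 1 - sqrt(2)/2 ≈ 0.29289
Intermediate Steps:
w(P, p) = 2 + P
A(f) = sqrt(-7 + f)
X(j) = 1
X(-10) - A(4/(-8) + 8/w(-1, E(1))) = 1 - sqrt(-7 + (4/(-8) + 8/(2 - 1))) = 1 - sqrt(-7 + (4*(-1/8) + 8/1)) = 1 - sqrt(-7 + (-1/2 + 8*1)) = 1 - sqrt(-7 + (-1/2 + 8)) = 1 - sqrt(-7 + 15/2) = 1 - sqrt(1/2) = 1 - sqrt(2)/2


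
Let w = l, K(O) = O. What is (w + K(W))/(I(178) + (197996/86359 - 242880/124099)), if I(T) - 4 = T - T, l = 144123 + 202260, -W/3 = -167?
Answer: 309798213593687/3872041154 ≈ 80009.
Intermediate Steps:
W = 501 (W = -3*(-167) = 501)
l = 346383
w = 346383
I(T) = 4 (I(T) = 4 + (T - T) = 4 + 0 = 4)
(w + K(W))/(I(178) + (197996/86359 - 242880/124099)) = (346383 + 501)/(4 + (197996/86359 - 242880/124099)) = 346884/(4 + (197996*(1/86359) - 242880*1/124099)) = 346884/(4 + (197996/86359 - 242880/124099)) = 346884/(4 + 3596231684/10717065541) = 346884/(46464493848/10717065541) = 346884*(10717065541/46464493848) = 309798213593687/3872041154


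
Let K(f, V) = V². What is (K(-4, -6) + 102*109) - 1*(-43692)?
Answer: 54846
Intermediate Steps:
(K(-4, -6) + 102*109) - 1*(-43692) = ((-6)² + 102*109) - 1*(-43692) = (36 + 11118) + 43692 = 11154 + 43692 = 54846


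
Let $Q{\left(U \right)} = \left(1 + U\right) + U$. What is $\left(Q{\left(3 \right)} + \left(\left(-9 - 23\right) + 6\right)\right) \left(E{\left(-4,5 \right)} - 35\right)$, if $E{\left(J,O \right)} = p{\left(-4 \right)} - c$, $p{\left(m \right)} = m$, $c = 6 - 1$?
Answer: $836$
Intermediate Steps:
$c = 5$ ($c = 6 - 1 = 5$)
$Q{\left(U \right)} = 1 + 2 U$
$E{\left(J,O \right)} = -9$ ($E{\left(J,O \right)} = -4 - 5 = -9$)
$\left(Q{\left(3 \right)} + \left(\left(-9 - 23\right) + 6\right)\right) \left(E{\left(-4,5 \right)} - 35\right) = \left(\left(1 + 2 \cdot 3\right) + \left(\left(-9 - 23\right) + 6\right)\right) \left(-9 - 35\right) = \left(\left(1 + 6\right) + \left(-32 + 6\right)\right) \left(-9 - 35\right) = \left(7 - 26\right) \left(-44\right) = \left(-19\right) \left(-44\right) = 836$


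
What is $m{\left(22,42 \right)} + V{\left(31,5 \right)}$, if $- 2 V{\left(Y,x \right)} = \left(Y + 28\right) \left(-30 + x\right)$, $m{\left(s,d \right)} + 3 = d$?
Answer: $\frac{1553}{2} \approx 776.5$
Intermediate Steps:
$m{\left(s,d \right)} = -3 + d$
$V{\left(Y,x \right)} = - \frac{\left(-30 + x\right) \left(28 + Y\right)}{2}$ ($V{\left(Y,x \right)} = - \frac{\left(Y + 28\right) \left(-30 + x\right)}{2} = - \frac{\left(28 + Y\right) \left(-30 + x\right)}{2} = - \frac{\left(-30 + x\right) \left(28 + Y\right)}{2}$)
$m{\left(22,42 \right)} + V{\left(31,5 \right)} = \left(-3 + 42\right) + \left(420 - 70 + 15 \cdot 31 - \frac{31}{2} \cdot 5\right) = 39 + \left(420 - 70 + 465 - \frac{155}{2}\right) = 39 + \frac{1475}{2} = \frac{1553}{2}$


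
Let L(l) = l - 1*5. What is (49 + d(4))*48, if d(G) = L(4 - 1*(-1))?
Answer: 2352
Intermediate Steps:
L(l) = -5 + l (L(l) = l - 5 = -5 + l)
d(G) = 0 (d(G) = -5 + (4 - 1*(-1)) = -5 + (4 + 1) = -5 + 5 = 0)
(49 + d(4))*48 = (49 + 0)*48 = 49*48 = 2352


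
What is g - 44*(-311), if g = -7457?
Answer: 6227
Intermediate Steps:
g - 44*(-311) = -7457 - 44*(-311) = -7457 - 1*(-13684) = -7457 + 13684 = 6227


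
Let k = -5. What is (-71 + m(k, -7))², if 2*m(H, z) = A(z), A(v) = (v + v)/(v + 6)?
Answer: 4096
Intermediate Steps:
A(v) = 2*v/(6 + v) (A(v) = (2*v)/(6 + v) = 2*v/(6 + v))
m(H, z) = z/(6 + z) (m(H, z) = (2*z/(6 + z))/2 = z/(6 + z))
(-71 + m(k, -7))² = (-71 - 7/(6 - 7))² = (-71 - 7/(-1))² = (-71 - 7*(-1))² = (-71 + 7)² = (-64)² = 4096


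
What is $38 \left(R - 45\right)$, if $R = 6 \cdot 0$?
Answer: $-1710$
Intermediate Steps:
$R = 0$
$38 \left(R - 45\right) = 38 \left(0 - 45\right) = 38 \left(-45\right) = -1710$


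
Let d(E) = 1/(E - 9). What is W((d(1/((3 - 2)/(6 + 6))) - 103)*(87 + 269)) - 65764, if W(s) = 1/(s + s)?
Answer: -14421782147/219296 ≈ -65764.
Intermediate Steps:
d(E) = 1/(-9 + E)
W(s) = 1/(2*s)
W((d(1/((3 - 2)/(6 + 6))) - 103)*(87 + 269)) - 65764 = 1/(2*(((1/(-9 + 1/((3 - 2)/(6 + 6))) - 103)*(87 + 269)))) - 65764 = 1/(2*(((1/(-9 + 1/(1/12)) - 103)*356))) - 65764 = 1/(2*(((1/(-9 + 12) - 103)*356))) - 65764 = 1/(2*(((1/3 - 103)*356))) - 65764 = 1/(2*((-308/3*356))) - 65764 = 1/(2*(-109648/3)) - 65764 = (1/2)*(-3/109648) - 65764 = -3/219296 - 65764 = -14421782147/219296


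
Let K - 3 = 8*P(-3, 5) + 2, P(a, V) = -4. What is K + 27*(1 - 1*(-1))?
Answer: 27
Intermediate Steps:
K = -27 (K = 3 + (8*(-4) + 2) = 3 + (-32 + 2) = 3 - 30 = -27)
K + 27*(1 - 1*(-1)) = -27 + 27*(1 - 1*(-1)) = -27 + 27*(1 + 1) = -27 + 27*2 = -27 + 54 = 27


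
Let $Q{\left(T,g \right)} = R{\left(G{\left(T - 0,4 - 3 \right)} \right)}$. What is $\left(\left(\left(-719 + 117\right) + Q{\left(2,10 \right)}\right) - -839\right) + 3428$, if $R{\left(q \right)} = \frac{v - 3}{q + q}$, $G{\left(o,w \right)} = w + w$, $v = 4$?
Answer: $\frac{14661}{4} \approx 3665.3$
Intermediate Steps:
$G{\left(o,w \right)} = 2 w$
$R{\left(q \right)} = \frac{1}{2 q}$ ($R{\left(q \right)} = \frac{4 - 3}{q + q} = 1 \frac{1}{2 q} = \frac{1}{2 q}$)
$Q{\left(T,g \right)} = \frac{1}{4}$ ($Q{\left(T,g \right)} = \frac{1}{2 \cdot 2 \left(4 - 3\right)} = \frac{1}{2 \cdot 2 \cdot 1} = \frac{1}{2 \cdot 2} = \frac{1}{2} \cdot \frac{1}{2} = \frac{1}{4}$)
$\left(\left(\left(-719 + 117\right) + Q{\left(2,10 \right)}\right) - -839\right) + 3428 = \left(\left(\left(-719 + 117\right) + \frac{1}{4}\right) - -839\right) + 3428 = \left(\left(-602 + \frac{1}{4}\right) + 839\right) + 3428 = \left(- \frac{2407}{4} + 839\right) + 3428 = \frac{949}{4} + 3428 = \frac{14661}{4}$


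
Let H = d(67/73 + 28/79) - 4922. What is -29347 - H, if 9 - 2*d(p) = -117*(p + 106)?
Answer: -177075308/5767 ≈ -30705.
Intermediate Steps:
d(p) = 12411/2 + 117*p/2 (d(p) = 9/2 - (-117)*(p + 106)/2 = 9/2 - (-117)*(106 + p)/2 = 9/2 - (-12402 - 117*p)/2 = 9/2 + (6201 + 117*p/2) = 12411/2 + 117*p/2)
H = 7831159/5767 (H = (12411/2 + 117*(67/73 + 28/79)/2) - 4922 = (12411/2 + (117/2)*(7337/5767)) - 4922 = (12411/2 + 858429/11534) - 4922 = 36216333/5767 - 4922 = 7831159/5767 ≈ 1357.9)
-29347 - H = -29347 - 1*7831159/5767 = -29347 - 7831159/5767 = -177075308/5767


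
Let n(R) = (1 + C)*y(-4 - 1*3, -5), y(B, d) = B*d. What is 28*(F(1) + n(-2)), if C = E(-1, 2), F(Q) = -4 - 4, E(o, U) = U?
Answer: 2716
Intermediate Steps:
F(Q) = -8
C = 2
n(R) = 105 (n(R) = (1 + 2)*((-4 - 1*3)*(-5)) = 3*((-4 - 3)*(-5)) = 3*(-7*(-5)) = 3*35 = 105)
28*(F(1) + n(-2)) = 28*(-8 + 105) = 28*97 = 2716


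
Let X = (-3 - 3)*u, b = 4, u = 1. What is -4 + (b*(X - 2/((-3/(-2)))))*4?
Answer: -364/3 ≈ -121.33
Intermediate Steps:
X = -6 (X = (-3 - 3)*1 = -6*1 = -6)
-4 + (b*(X - 2/((-3/(-2)))))*4 = -4 + (4*(-6 - 2/((-3/(-2)))))*4 = -4 + (4*(-6 - 2/((-3*(-½)))))*4 = -4 + (4*(-6 - 2/3/2))*4 = -4 + (4*(-6 - 2*⅔))*4 = -4 + (4*(-6 - 4/3))*4 = -4 + (4*(-22/3))*4 = -4 - 88/3*4 = -4 - 352/3 = -364/3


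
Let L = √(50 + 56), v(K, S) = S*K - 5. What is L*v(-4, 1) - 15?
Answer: -15 - 9*√106 ≈ -107.66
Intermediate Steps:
v(K, S) = -5 + K*S (v(K, S) = K*S - 5 = -5 + K*S)
L = √106 ≈ 10.296
L*v(-4, 1) - 15 = √106*(-5 - 4*1) - 15 = √106*(-5 - 4) - 15 = √106*(-9) - 15 = -9*√106 - 15 = -15 - 9*√106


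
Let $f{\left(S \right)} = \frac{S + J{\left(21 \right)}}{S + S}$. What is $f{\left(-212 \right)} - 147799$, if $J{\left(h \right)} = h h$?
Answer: $- \frac{62667005}{424} \approx -1.478 \cdot 10^{5}$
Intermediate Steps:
$J{\left(h \right)} = h^{2}$
$f{\left(S \right)} = \frac{441 + S}{2 S}$ ($f{\left(S \right)} = \frac{S + 21^{2}}{S + S} = \frac{S + 441}{2 S} = \left(441 + S\right) \frac{1}{2 S} = \frac{441 + S}{2 S}$)
$f{\left(-212 \right)} - 147799 = \frac{441 - 212}{2 \left(-212\right)} - 147799 = \frac{1}{2} \left(- \frac{1}{212}\right) 229 - 147799 = - \frac{229}{424} - 147799 = - \frac{62667005}{424}$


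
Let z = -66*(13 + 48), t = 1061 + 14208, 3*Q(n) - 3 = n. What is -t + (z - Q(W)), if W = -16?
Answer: -57872/3 ≈ -19291.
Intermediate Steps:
Q(n) = 1 + n/3
t = 15269
z = -4026 (z = -66*61 = -4026)
-t + (z - Q(W)) = -1*15269 + (-4026 - (1 + (⅓)*(-16))) = -15269 + (-4026 - (1 - 16/3)) = -15269 + (-4026 - 1*(-13/3)) = -15269 + (-4026 + 13/3) = -15269 - 12065/3 = -57872/3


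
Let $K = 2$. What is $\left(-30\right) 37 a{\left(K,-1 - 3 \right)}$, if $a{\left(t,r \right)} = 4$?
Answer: $-4440$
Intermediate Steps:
$\left(-30\right) 37 a{\left(K,-1 - 3 \right)} = \left(-30\right) 37 \cdot 4 = \left(-1110\right) 4 = -4440$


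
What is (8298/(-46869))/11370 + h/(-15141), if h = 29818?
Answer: -882786313531/448258162485 ≈ -1.9694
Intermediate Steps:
(8298/(-46869))/11370 + h/(-15141) = (8298/(-46869))/11370 + 29818/(-15141) = (8298*(-1/46869))*(1/11370) + 29818*(-1/15141) = -2766/15623*1/11370 - 29818/15141 = -461/29605585 - 29818/15141 = -882786313531/448258162485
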